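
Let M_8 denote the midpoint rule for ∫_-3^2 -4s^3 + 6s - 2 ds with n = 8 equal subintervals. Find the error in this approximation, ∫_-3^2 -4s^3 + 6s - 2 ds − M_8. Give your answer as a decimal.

Exact integral: ∫_-3^2 f(s) ds = 40.
M_8 = 39.0234375.
Error = 40 − 39.0234375 = 0.9765625.

0.9765625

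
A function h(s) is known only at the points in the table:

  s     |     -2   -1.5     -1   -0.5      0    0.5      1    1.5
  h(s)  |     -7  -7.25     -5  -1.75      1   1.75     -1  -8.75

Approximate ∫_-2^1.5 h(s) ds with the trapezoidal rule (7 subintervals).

-10.0625

Δs = 0.5.
T_7 = (0.5/2)·[(-7) + 2·(-7.25) + 2·(-5) + 2·(-1.75) + 2·1 + 2·1.75 + 2·(-1) + (-8.75)] = -10.0625.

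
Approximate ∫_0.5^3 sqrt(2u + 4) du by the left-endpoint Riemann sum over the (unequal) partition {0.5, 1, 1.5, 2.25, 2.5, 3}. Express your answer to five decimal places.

Subinterval widths: 0.5, 0.5, 0.75, 0.25, 0.5.
Left endpoints: 0.5, 1, 1.5, 2.25, 2.5.
f(0.5) ≈ 2.23607, f(1) ≈ 2.44949, f(1.5) ≈ 2.64575, f(2.25) ≈ 2.91548, f(2.5) ≈ 3.00000.
Sum = Σ Δu_i · f(u_i).
Sum ≈ 6.55596.

6.55596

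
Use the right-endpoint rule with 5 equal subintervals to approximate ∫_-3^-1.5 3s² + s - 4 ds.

Δs = (-1.5 − (-3))/5 = 0.3.
Right endpoints: -2.7, -2.4, -2.1, -1.8, -1.5.
f(-2.7) = 15.17, f(-2.4) = 10.88, f(-2.1) = 7.13, f(-1.8) = 3.92, f(-1.5) = 1.25.
Sum = Δs · [f(-2.7) + f(-2.4) + f(-2.1) + f(-1.8) + f(-1.5)].
Sum = 11.505.

11.505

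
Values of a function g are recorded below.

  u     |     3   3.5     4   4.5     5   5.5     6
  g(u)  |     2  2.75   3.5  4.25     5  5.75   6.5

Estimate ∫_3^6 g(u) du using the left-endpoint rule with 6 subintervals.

Δu = 0.5.
Sum = 0.5·[2 + 2.75 + 3.5 + 4.25 + 5 + 5.75] = 11.625.

11.625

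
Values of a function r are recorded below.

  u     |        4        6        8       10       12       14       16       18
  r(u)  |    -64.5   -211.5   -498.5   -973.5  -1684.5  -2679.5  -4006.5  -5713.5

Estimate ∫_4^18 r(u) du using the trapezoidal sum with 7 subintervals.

-25886

Δu = 2.
T_7 = (2/2)·[(-64.5) + 2·(-211.5) + 2·(-498.5) + 2·(-973.5) + 2·(-1684.5) + 2·(-2679.5) + 2·(-4006.5) + (-5713.5)] = -25886.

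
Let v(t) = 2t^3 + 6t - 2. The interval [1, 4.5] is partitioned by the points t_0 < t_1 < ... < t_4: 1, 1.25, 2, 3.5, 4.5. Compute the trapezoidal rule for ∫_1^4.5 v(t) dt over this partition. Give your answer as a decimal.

269.265625

Subinterval widths: 0.25, 0.75, 1.5, 1.
v(1) = 6, v(1.25) = 9.40625, v(2) = 26, v(3.5) = 104.75, v(4.5) = 207.25.
On each subinterval the trapezoid contributes (Δt_i/2)·[v(t_{i-1}) + v(t_i)].
Sum = 269.265625.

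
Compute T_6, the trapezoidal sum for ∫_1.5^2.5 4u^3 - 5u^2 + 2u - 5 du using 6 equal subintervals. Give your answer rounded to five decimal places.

12.67130

Δu = (2.5 − 1.5)/6 = 1/6.
f(1.5) = 0.25, f(5/3) = 80/27, f(11/6) = 703/108, f(2) = 11, f(13/6) = 1787/108, f(7/3) = 628/27, f(2.5) = 31.25.
T_6 = (Δu/2)·[f(u_0) + 2f(u_1) + ... + 2f(u_{5}) + f(u_6)].
Sum ≈ 12.67130.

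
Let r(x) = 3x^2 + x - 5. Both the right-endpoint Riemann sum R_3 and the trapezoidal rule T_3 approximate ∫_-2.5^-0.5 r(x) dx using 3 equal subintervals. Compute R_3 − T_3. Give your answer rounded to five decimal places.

-5.33333

R_3 ≈ -2.3888889.
T_3 ≈ 2.9444444.
R_3 − T_3 ≈ -5.33333.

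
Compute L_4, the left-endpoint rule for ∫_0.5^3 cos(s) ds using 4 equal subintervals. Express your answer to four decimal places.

Δs = (3 − 0.5)/4 = 0.625.
Left endpoints: 0.5, 1.125, 1.75, 2.375.
f(0.5) ≈ 0.8776, f(1.125) ≈ 0.4312, f(1.75) ≈ -0.1782, f(2.375) ≈ -0.7203.
Sum = Δs · [f(0.5) + f(1.125) + f(1.75) + f(2.375)].
Sum ≈ 0.2564.

0.2564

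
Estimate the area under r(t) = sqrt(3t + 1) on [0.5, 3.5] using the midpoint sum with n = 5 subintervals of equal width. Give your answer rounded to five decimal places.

Δt = (3.5 − 0.5)/5 = 0.6.
Midpoints: 0.8, 1.4, 2, 2.6, 3.2.
r(0.8) ≈ 1.84391, r(1.4) ≈ 2.28035, r(2) ≈ 2.64575, r(2.6) ≈ 2.96648, r(3.2) ≈ 3.25576.
Sum = Δt · [r(0.8) + r(1.4) + r(2) + r(2.6) + r(3.2)].
Sum ≈ 7.79535.

7.79535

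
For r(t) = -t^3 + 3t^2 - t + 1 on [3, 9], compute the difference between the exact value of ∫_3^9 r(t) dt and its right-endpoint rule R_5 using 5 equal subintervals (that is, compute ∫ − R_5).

Exact integral: ∫_3^9 r(t) dt = -948.
R_5 = -1264.8.
Error = -948 − (-1264.8) = 316.8.

316.8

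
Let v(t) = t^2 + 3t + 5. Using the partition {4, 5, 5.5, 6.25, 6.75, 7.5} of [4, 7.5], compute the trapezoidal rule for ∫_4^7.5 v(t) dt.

Subinterval widths: 1, 0.5, 0.75, 0.5, 0.75.
v(4) = 33, v(5) = 45, v(5.5) = 51.75, v(6.25) = 62.8125, v(6.75) = 70.8125, v(7.5) = 83.75.
On each subinterval the trapezoid contributes (Δt_i/2)·[v(t_{i-1}) + v(t_i)].
Sum = 197.515625.

197.515625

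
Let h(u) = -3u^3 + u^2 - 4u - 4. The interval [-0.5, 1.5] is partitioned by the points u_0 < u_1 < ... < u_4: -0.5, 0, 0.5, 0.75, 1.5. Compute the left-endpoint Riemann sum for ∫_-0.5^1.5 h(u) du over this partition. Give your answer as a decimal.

Subinterval widths: 0.5, 0.5, 0.25, 0.75.
Left endpoints: -0.5, 0, 0.5, 0.75.
h(-0.5) = -1.375, h(0) = -4, h(0.5) = -6.125, h(0.75) = -7.703125.
Sum = Σ Δu_i · h(u_i).
Sum = -9.99609375.

-9.99609375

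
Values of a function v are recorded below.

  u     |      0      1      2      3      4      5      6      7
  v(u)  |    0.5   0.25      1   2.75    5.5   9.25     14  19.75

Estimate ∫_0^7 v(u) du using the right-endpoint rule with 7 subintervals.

Δu = 1.
Sum = 1·[0.25 + 1 + 2.75 + 5.5 + 9.25 + 14 + 19.75] = 52.5.

52.5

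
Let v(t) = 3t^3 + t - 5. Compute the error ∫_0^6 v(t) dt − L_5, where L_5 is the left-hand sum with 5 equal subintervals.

Exact integral: ∫_0^6 v(t) dt = 960.
L_5 = 606.48.
Error = 960 − 606.48 = 353.52.

353.52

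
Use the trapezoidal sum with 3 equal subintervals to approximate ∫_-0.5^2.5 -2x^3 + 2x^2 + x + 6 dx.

10

Δx = (2.5 − (-0.5))/3 = 1.
f(-0.5) = 6.25, f(0.5) = 6.75, f(1.5) = 5.25, f(2.5) = -10.25.
T_3 = (Δx/2)·[f(x_0) + 2f(x_1) + 2f(x_2) + f(x_3)].
Sum = 10.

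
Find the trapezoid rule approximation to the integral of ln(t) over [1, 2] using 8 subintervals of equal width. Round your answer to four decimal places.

Δt = (2 − 1)/8 = 0.125.
f(1) ≈ 0.0000, f(1.125) ≈ 0.1178, f(1.25) ≈ 0.2231, f(1.375) ≈ 0.3185, f(1.5) ≈ 0.4055, f(1.625) ≈ 0.4855, f(1.75) ≈ 0.5596, f(1.875) ≈ 0.6286, f(2) ≈ 0.6931.
T_8 = (Δt/2)·[f(t_0) + 2f(t_1) + ... + 2f(t_{7}) + f(t_8)].
Sum ≈ 0.3856.

0.3856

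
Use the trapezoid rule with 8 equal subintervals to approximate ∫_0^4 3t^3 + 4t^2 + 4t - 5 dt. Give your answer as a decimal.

293

Δt = (4 − 0)/8 = 0.5.
f(0) = -5, f(0.5) = -1.625, f(1) = 6, f(1.5) = 20.125, f(2) = 43, f(2.5) = 76.875, f(3) = 124, f(3.5) = 186.625, f(4) = 267.
T_8 = (Δt/2)·[f(t_0) + 2f(t_1) + ... + 2f(t_{7}) + f(t_8)].
Sum = 293.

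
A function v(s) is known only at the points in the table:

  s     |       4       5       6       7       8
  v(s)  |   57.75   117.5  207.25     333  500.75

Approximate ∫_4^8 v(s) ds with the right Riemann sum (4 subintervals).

Δs = 1.
Sum = 1·[117.5 + 207.25 + 333 + 500.75] = 1158.5.

1158.5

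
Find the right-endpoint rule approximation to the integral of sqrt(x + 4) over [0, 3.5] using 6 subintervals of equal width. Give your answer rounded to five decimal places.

8.57325

Δx = (3.5 − 0)/6 = 7/12.
Right endpoints: 7/12, 7/6, 1.75, 7/3, 35/12, 3.5.
f(7/12) ≈ 2.14087, f(7/6) ≈ 2.27303, f(1.75) ≈ 2.39792, f(7/3) ≈ 2.51661, f(35/12) ≈ 2.62996, f(3.5) ≈ 2.73861.
Sum = Δx · [f(7/12) + f(7/6) + f(1.75) + ...].
Sum ≈ 8.57325.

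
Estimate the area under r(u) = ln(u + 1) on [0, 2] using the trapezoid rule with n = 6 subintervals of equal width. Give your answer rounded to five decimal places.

Δu = (2 − 0)/6 = 1/3.
r(0) ≈ 0.00000, r(1/3) ≈ 0.28768, r(2/3) ≈ 0.51083, r(1) ≈ 0.69315, r(4/3) ≈ 0.84730, r(5/3) ≈ 0.98083, r(2) ≈ 1.09861.
T_6 = (Δu/2)·[r(u_0) + 2r(u_1) + ... + 2r(u_{5}) + r(u_6)].
Sum ≈ 1.28970.

1.28970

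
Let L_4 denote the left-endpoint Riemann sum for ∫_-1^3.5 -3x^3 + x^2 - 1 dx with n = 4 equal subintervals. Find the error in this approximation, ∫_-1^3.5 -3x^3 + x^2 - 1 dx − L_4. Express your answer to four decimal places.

Exact integral: ∫_-1^3.5 f(x) dx = -101.671875.
L_4 ≈ -43.690430.
Error ≈ -101.671875 − (-43.690430) ≈ -57.9814.

-57.9814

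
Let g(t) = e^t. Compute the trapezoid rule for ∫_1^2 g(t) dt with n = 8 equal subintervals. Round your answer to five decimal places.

4.67685

Δt = (2 − 1)/8 = 0.125.
g(1) ≈ 2.71828, g(1.125) ≈ 3.08022, g(1.25) ≈ 3.49034, g(1.375) ≈ 3.95508, g(1.5) ≈ 4.48169, g(1.625) ≈ 5.07842, g(1.75) ≈ 5.75460, g(1.875) ≈ 6.52082, g(2) ≈ 7.38906.
T_8 = (Δt/2)·[g(t_0) + 2g(t_1) + ... + 2g(t_{7}) + g(t_8)].
Sum ≈ 4.67685.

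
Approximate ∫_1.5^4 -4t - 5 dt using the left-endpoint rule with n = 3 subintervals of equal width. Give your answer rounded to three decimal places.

-35.833

Δt = (4 − 1.5)/3 = 5/6.
Left endpoints: 1.5, 7/3, 19/6.
f(1.5) = -11, f(7/3) = -43/3, f(19/6) = -53/3.
Sum = Δt · [f(1.5) + f(7/3) + f(19/6)].
Sum ≈ -35.833.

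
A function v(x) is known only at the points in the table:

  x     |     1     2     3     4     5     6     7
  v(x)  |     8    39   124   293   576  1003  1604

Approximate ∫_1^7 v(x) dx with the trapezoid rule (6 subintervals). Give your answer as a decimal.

Δx = 1.
T_6 = (1/2)·[8 + 2·39 + 2·124 + 2·293 + 2·576 + 2·1003 + 1604] = 2841.

2841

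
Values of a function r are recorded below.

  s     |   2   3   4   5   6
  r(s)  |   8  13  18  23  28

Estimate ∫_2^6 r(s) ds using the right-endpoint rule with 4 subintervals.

82

Δs = 1.
Sum = 1·[13 + 18 + 23 + 28] = 82.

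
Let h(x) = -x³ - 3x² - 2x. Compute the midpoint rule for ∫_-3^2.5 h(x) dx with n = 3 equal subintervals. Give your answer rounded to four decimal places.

Δx = (2.5 − (-3))/3 = 11/6.
Midpoints: -25/12, -0.25, 19/12.
h(-25/12) = 325/1728, h(-0.25) = 0.328125, h(19/12) = -25327/1728.
Sum = Δx · [h(-25/12) + h(-0.25) + h(19/12)].
Sum ≈ -25.9245.

-25.9245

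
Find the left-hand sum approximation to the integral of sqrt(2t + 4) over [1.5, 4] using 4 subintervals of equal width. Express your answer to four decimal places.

7.4243

Δt = (4 − 1.5)/4 = 0.625.
Left endpoints: 1.5, 2.125, 2.75, 3.375.
f(1.5) ≈ 2.6458, f(2.125) ≈ 2.8723, f(2.75) ≈ 3.0822, f(3.375) ≈ 3.2787.
Sum = Δt · [f(1.5) + f(2.125) + f(2.75) + f(3.375)].
Sum ≈ 7.4243.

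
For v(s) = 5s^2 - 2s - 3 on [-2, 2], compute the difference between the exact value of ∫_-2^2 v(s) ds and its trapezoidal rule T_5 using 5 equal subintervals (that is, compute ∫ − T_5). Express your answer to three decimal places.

-2.133

Exact integral: ∫_-2^2 v(s) ds ≈ 14.66667.
T_5 = 16.8.
Error ≈ 14.66667 − 16.8 ≈ -2.133.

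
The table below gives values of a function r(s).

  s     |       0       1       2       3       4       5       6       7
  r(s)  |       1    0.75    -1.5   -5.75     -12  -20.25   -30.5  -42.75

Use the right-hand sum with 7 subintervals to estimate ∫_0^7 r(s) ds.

-112

Δs = 1.
Sum = 1·[0.75 + (-1.5) + (-5.75) + (-12) + (-20.25) + (-30.5) + (-42.75)] = -112.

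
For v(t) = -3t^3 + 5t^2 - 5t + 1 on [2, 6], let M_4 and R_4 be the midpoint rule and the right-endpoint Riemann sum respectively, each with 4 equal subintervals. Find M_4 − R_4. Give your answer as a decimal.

M_4 = -679.
R_4 = -952.
M_4 − R_4 = 273.

273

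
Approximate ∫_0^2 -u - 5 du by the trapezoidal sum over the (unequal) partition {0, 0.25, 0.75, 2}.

Subinterval widths: 0.25, 0.5, 1.25.
f(0) = -5, f(0.25) = -5.25, f(0.75) = -5.75, f(2) = -7.
On each subinterval the trapezoid contributes (Δu_i/2)·[f(u_{i-1}) + f(u_i)].
Sum = -12.

-12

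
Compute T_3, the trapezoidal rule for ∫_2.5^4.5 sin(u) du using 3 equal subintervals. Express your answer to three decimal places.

Δu = (4.5 − 2.5)/3 = 2/3.
f(2.5) ≈ 0.598, f(19/6) ≈ -0.025, f(23/6) ≈ -0.638, f(4.5) ≈ -0.978.
T_3 = (Δu/2)·[f(u_0) + 2f(u_1) + 2f(u_2) + f(u_3)].
Sum ≈ -0.568.

-0.568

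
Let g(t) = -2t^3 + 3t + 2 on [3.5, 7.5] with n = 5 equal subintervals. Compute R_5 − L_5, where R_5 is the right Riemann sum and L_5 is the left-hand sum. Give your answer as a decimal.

-596.8

R_5 = -1745.48.
L_5 = -1148.68.
R_5 − L_5 = -596.8.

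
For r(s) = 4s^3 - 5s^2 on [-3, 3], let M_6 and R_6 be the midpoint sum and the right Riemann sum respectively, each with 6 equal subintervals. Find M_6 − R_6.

-100.5

M_6 = -87.5.
R_6 = 13.
M_6 − R_6 = -100.5.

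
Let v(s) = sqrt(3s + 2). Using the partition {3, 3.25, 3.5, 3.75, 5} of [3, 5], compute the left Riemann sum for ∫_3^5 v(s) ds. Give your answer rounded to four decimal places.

Subinterval widths: 0.25, 0.25, 0.25, 1.25.
Left endpoints: 3, 3.25, 3.5, 3.75.
v(3) ≈ 3.3166, v(3.25) ≈ 3.4278, v(3.5) ≈ 3.5355, v(3.75) ≈ 3.6401.
Sum = Σ Δs_i · v(s_i).
Sum ≈ 7.1201.

7.1201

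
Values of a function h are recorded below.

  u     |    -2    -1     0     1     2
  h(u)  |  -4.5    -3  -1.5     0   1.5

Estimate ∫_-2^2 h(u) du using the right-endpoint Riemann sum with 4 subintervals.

-3

Δu = 1.
Sum = 1·[(-3) + (-1.5) + 0 + 1.5] = -3.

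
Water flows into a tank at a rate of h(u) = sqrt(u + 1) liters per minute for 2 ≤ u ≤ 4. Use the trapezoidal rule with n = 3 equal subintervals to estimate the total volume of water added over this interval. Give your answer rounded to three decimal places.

3.987

Δu = (4 − 2)/3 = 2/3.
h(2) ≈ 1.732, h(8/3) ≈ 1.915, h(10/3) ≈ 2.082, h(4) ≈ 2.236.
T_3 = (Δu/2)·[h(u_0) + 2h(u_1) + 2h(u_2) + h(u_3)].
Sum ≈ 3.987.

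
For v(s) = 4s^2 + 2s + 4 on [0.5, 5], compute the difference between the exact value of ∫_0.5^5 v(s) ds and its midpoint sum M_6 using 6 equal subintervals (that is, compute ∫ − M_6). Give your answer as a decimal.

Exact integral: ∫_0.5^5 v(s) ds = 209.25.
M_6 = 208.40625.
Error = 209.25 − 208.40625 = 0.84375.

0.84375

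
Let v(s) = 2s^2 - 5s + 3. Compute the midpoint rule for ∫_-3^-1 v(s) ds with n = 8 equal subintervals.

43.3125

Δs = (-1 − (-3))/8 = 0.25.
Midpoints: -2.875, -2.625, -2.375, -2.125, -1.875, -1.625, -1.375, -1.125.
v(-2.875) = 33.90625, v(-2.625) = 29.90625, v(-2.375) = 26.15625, v(-2.125) = 22.65625, v(-1.875) = 19.40625, v(-1.625) = 16.40625, v(-1.375) = 13.65625, v(-1.125) = 11.15625.
Sum = Δs · [v(-2.875) + v(-2.625) + v(-2.375) + ...].
Sum = 43.3125.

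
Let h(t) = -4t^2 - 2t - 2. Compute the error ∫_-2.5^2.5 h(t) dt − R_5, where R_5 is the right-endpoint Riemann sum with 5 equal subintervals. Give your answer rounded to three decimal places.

8.333

Exact integral: ∫_-2.5^2.5 h(t) dt ≈ -51.66667.
R_5 = -60.
Error ≈ -51.66667 − (-60) ≈ 8.333.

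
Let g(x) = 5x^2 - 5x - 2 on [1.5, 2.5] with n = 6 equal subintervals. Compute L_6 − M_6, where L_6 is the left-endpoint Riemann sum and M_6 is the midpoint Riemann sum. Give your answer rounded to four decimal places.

L_6 ≈ 7.189815.
M_6 ≈ 8.405093.
L_6 − M_6 ≈ -1.2153.

-1.2153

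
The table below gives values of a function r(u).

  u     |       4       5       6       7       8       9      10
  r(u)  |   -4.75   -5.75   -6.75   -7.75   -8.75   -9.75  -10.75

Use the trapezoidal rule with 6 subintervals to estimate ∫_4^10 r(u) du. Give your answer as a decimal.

-46.5

Δu = 1.
T_6 = (1/2)·[(-4.75) + 2·(-5.75) + 2·(-6.75) + 2·(-7.75) + 2·(-8.75) + 2·(-9.75) + (-10.75)] = -46.5.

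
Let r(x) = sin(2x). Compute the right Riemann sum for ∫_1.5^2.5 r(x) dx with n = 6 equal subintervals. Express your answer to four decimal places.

Δx = (2.5 − 1.5)/6 = 1/6.
Right endpoints: 5/3, 11/6, 2, 13/6, 7/3, 2.5.
r(5/3) ≈ -0.1906, r(11/6) ≈ -0.5013, r(2) ≈ -0.7568, r(13/6) ≈ -0.9290, r(7/3) ≈ -0.9990, r(2.5) ≈ -0.9589.
Sum = Δx · [r(5/3) + r(11/6) + r(2) + ...].
Sum ≈ -0.7226.

-0.7226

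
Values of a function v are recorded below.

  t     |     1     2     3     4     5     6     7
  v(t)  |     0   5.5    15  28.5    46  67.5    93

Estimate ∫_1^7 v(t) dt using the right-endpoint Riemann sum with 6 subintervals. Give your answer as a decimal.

255.5

Δt = 1.
Sum = 1·[5.5 + 15 + 28.5 + 46 + 67.5 + 93] = 255.5.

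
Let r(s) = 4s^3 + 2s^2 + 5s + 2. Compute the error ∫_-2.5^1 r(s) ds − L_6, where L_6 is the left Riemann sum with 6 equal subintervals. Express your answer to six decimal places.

22.826968

Exact integral: ∫_-2.5^1 r(s) ds ≈ -33.10416667.
L_6 ≈ -55.93113426.
Error ≈ -33.10416667 − (-55.93113426) ≈ 22.826968.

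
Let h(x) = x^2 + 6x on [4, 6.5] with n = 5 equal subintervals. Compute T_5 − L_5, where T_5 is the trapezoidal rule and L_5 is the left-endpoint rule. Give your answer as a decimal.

T_5 = 149.0625.
L_5 = 138.75.
T_5 − L_5 = 10.3125.

10.3125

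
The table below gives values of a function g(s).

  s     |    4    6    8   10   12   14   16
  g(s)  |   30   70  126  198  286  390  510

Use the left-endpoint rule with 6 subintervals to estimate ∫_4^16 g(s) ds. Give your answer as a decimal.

Δs = 2.
Sum = 2·[30 + 70 + 126 + 198 + 286 + 390] = 2200.

2200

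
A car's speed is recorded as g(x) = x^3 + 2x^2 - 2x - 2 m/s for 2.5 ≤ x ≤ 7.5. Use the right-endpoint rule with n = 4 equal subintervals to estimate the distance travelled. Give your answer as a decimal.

1324.375

Δx = (7.5 − 2.5)/4 = 1.25.
Right endpoints: 3.75, 5, 6.25, 7.5.
g(3.75) = 71.359375, g(5) = 163, g(6.25) = 307.765625, g(7.5) = 517.375.
Sum = Δx · [g(3.75) + g(5) + g(6.25) + g(7.5)].
Sum = 1324.375.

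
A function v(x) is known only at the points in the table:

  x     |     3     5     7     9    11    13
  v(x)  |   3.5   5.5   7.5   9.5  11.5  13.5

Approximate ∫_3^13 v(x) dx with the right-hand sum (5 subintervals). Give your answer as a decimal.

Δx = 2.
Sum = 2·[5.5 + 7.5 + 9.5 + 11.5 + 13.5] = 95.

95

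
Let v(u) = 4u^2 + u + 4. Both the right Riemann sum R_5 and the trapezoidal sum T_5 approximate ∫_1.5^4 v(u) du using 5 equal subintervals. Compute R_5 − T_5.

14.375

R_5 = 112.5.
T_5 = 98.125.
R_5 − T_5 = 14.375.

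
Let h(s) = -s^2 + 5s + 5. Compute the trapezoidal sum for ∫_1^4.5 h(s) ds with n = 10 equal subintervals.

Δs = (4.5 − 1)/10 = 0.35.
h(1) = 9, h(1.35) = 9.9275, h(1.7) = 10.61, h(2.05) = 11.0475, h(2.4) = 11.24, h(2.75) = 11.1875, h(3.1) = 10.89, h(3.45) = 10.3475, h(3.8) = 9.56, h(4.15) = 8.5275, h(4.5) = 7.25.
T_10 = (Δs/2)·[h(s_0) + 2h(s_1) + ... + 2h(s_{9}) + h(s_10)].
Sum = 35.511875.

35.511875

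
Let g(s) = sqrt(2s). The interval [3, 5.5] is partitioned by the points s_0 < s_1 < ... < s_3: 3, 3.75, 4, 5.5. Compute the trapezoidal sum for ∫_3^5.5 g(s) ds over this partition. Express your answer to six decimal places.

Subinterval widths: 0.75, 0.25, 1.5.
g(3) ≈ 2.449490, g(3.75) ≈ 2.738613, g(4) ≈ 2.828427, g(5.5) ≈ 3.316625.
On each subinterval the trapezoid contributes (Δs_i/2)·[g(s_{i-1}) + g(s_i)].
Sum ≈ 7.250207.

7.250207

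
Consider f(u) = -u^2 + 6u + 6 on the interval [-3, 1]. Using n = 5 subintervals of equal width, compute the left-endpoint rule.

Δu = (1 − (-3))/5 = 0.8.
Left endpoints: -3, -2.2, -1.4, -0.6, 0.2.
f(-3) = -21, f(-2.2) = -12.04, f(-1.4) = -4.36, f(-0.6) = 2.04, f(0.2) = 7.16.
Sum = Δu · [f(-3) + f(-2.2) + f(-1.4) + f(-0.6) + f(0.2)].
Sum = -22.56.

-22.56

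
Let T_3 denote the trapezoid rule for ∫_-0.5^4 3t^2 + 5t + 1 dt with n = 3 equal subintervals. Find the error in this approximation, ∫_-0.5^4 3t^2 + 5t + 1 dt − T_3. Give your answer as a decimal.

Exact integral: ∫_-0.5^4 f(t) dt = 108.
T_3 = 113.0625.
Error = 108 − 113.0625 = -5.0625.

-5.0625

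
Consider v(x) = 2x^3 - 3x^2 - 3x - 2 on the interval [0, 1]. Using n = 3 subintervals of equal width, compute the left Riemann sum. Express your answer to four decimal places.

-3.3333

Δx = (1 − 0)/3 = 1/3.
Left endpoints: 0, 1/3, 2/3.
v(0) = -2, v(1/3) = -88/27, v(2/3) = -128/27.
Sum = Δx · [v(0) + v(1/3) + v(2/3)].
Sum ≈ -3.3333.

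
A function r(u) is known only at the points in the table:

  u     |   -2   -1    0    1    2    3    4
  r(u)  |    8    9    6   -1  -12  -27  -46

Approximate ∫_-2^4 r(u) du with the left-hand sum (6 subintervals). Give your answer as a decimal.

-17

Δu = 1.
Sum = 1·[8 + 9 + 6 + (-1) + (-12) + (-27)] = -17.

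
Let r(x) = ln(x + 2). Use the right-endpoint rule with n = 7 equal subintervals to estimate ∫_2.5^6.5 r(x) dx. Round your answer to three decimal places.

Δx = (6.5 − 2.5)/7 = 4/7.
Right endpoints: 43/14, 51/14, 59/14, 67/14, 75/14, 83/14, 6.5.
r(43/14) ≈ 1.624, r(51/14) ≈ 1.730, r(59/14) ≈ 1.827, r(67/14) ≈ 1.915, r(75/14) ≈ 1.996, r(83/14) ≈ 2.070, r(6.5) ≈ 2.140.
Sum = Δx · [r(43/14) + r(51/14) + r(59/14) + ...].
Sum ≈ 7.601.

7.601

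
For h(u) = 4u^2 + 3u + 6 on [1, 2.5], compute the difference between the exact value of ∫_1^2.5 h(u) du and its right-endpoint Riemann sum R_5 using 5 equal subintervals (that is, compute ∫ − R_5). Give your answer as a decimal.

-3.915

Exact integral: ∫_1^2.5 h(u) du = 36.375.
R_5 = 40.29.
Error = 36.375 − 40.29 = -3.915.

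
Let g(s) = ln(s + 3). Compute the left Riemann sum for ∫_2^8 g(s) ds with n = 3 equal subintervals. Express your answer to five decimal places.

Δs = (8 − 2)/3 = 2.
Left endpoints: 2, 4, 6.
g(2) ≈ 1.60944, g(4) ≈ 1.94591, g(6) ≈ 2.19722.
Sum = Δs · [g(2) + g(4) + g(6)].
Sum ≈ 11.50515.

11.50515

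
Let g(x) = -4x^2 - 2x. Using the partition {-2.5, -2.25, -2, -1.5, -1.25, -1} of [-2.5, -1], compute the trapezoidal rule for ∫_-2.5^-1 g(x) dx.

-14.375

Subinterval widths: 0.25, 0.25, 0.5, 0.25, 0.25.
g(-2.5) = -20, g(-2.25) = -15.75, g(-2) = -12, g(-1.5) = -6, g(-1.25) = -3.75, g(-1) = -2.
On each subinterval the trapezoid contributes (Δx_i/2)·[g(x_{i-1}) + g(x_i)].
Sum = -14.375.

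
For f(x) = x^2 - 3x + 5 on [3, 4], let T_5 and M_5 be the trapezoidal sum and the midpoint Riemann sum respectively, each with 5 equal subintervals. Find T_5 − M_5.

0.01

T_5 = 6.84.
M_5 = 6.83.
T_5 − M_5 = 0.01.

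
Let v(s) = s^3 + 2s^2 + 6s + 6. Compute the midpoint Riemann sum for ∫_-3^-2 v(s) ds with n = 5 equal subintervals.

Δs = (-2 − (-3))/5 = 0.2.
Midpoints: -2.9, -2.7, -2.5, -2.3, -2.1.
v(-2.9) = -18.969, v(-2.7) = -15.303, v(-2.5) = -12.125, v(-2.3) = -9.387, v(-2.1) = -7.041.
Sum = Δs · [v(-2.9) + v(-2.7) + v(-2.5) + v(-2.3) + v(-2.1)].
Sum = -12.565.

-12.565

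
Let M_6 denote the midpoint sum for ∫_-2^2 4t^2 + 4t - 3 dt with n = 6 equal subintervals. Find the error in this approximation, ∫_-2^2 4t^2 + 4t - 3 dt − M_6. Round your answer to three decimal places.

0.593

Exact integral: ∫_-2^2 f(t) dt ≈ 9.33333.
M_6 ≈ 8.74074.
Error ≈ 9.33333 − 8.74074 ≈ 0.593.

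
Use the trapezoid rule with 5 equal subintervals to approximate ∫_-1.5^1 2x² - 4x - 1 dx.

Δx = (1 − (-1.5))/5 = 0.5.
f(-1.5) = 9.5, f(-1) = 5, f(-0.5) = 1.5, f(0) = -1, f(0.5) = -2.5, f(1) = -3.
T_5 = (Δx/2)·[f(x_0) + 2f(x_1) + ... + 2f(x_{4}) + f(x_5)].
Sum = 3.125.

3.125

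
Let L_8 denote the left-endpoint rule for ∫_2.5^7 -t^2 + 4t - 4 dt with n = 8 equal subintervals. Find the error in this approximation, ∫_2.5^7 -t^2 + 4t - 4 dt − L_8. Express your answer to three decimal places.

Exact integral: ∫_2.5^7 f(t) dt = -41.625.
L_8 ≈ -34.90137.
Error ≈ -41.625 − (-34.90137) ≈ -6.724.

-6.724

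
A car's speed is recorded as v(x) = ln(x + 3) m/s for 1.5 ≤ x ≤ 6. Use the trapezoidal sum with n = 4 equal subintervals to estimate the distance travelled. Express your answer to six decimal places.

Δx = (6 − 1.5)/4 = 1.125.
v(1.5) ≈ 1.504077, v(2.625) ≈ 1.727221, v(3.75) ≈ 1.909543, v(4.875) ≈ 2.063693, v(6) ≈ 2.197225.
T_4 = (Δx/2)·[v(x_0) + 2v(x_1) + 2v(x_2) + 2v(x_3) + v(x_4)].
Sum ≈ 8.494996.

8.494996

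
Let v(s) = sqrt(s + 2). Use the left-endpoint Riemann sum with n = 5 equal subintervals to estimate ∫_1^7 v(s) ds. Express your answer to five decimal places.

13.76055

Δs = (7 − 1)/5 = 1.2.
Left endpoints: 1, 2.2, 3.4, 4.6, 5.8.
v(1) ≈ 1.73205, v(2.2) ≈ 2.04939, v(3.4) ≈ 2.32379, v(4.6) ≈ 2.56905, v(5.8) ≈ 2.79285.
Sum = Δs · [v(1) + v(2.2) + v(3.4) + v(4.6) + v(5.8)].
Sum ≈ 13.76055.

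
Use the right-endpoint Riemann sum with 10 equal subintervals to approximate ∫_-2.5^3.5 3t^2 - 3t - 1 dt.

44.58

Δt = (3.5 − (-2.5))/10 = 0.6.
Right endpoints: -1.9, -1.3, -0.7, -0.1, 0.5, 1.1, 1.7, 2.3, 2.9, 3.5.
f(-1.9) = 15.53, f(-1.3) = 7.97, f(-0.7) = 2.57, f(-0.1) = -0.67, f(0.5) = -1.75, f(1.1) = -0.67, f(1.7) = 2.57, f(2.3) = 7.97, f(2.9) = 15.53, f(3.5) = 25.25.
Sum = Δt · [f(-1.9) + f(-1.3) + f(-0.7) + ...].
Sum = 44.58.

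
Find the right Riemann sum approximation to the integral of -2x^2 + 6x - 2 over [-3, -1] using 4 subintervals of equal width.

-38.5

Δx = (-1 − (-3))/4 = 0.5.
Right endpoints: -2.5, -2, -1.5, -1.
f(-2.5) = -29.5, f(-2) = -22, f(-1.5) = -15.5, f(-1) = -10.
Sum = Δx · [f(-2.5) + f(-2) + f(-1.5) + f(-1)].
Sum = -38.5.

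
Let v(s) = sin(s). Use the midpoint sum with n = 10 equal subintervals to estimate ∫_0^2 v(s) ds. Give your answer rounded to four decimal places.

Δs = (2 − 0)/10 = 0.2.
Midpoints: 0.1, 0.3, 0.5, 0.7, 0.9, 1.1, 1.3, 1.5, 1.7, 1.9.
v(0.1) ≈ 0.0998, v(0.3) ≈ 0.2955, v(0.5) ≈ 0.4794, v(0.7) ≈ 0.6442, v(0.9) ≈ 0.7833, v(1.1) ≈ 0.8912, v(1.3) ≈ 0.9636, v(1.5) ≈ 0.9975, v(1.7) ≈ 0.9917, v(1.9) ≈ 0.9463.
Sum = Δs · [v(0.1) + v(0.3) + v(0.5) + ...].
Sum ≈ 1.4185.

1.4185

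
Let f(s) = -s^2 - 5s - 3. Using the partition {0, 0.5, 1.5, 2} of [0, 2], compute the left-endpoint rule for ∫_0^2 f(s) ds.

-13.625

Subinterval widths: 0.5, 1, 0.5.
Left endpoints: 0, 0.5, 1.5.
f(0) = -3, f(0.5) = -5.75, f(1.5) = -12.75.
Sum = Σ Δs_i · f(s_i).
Sum = -13.625.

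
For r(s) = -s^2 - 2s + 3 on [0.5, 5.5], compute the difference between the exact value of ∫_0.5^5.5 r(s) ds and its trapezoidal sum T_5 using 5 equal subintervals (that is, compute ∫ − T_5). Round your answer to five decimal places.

Exact integral: ∫_0.5^5.5 r(s) ds ≈ -70.4166667.
T_5 = -71.25.
Error ≈ -70.4166667 − (-71.25) ≈ 0.83333.

0.83333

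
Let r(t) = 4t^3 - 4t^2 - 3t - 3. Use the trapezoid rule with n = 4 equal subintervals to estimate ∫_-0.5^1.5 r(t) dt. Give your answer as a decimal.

-8.5

Δt = (1.5 − (-0.5))/4 = 0.5.
r(-0.5) = -3, r(0) = -3, r(0.5) = -5, r(1) = -6, r(1.5) = -3.
T_4 = (Δt/2)·[r(t_0) + 2r(t_1) + 2r(t_2) + 2r(t_3) + r(t_4)].
Sum = -8.5.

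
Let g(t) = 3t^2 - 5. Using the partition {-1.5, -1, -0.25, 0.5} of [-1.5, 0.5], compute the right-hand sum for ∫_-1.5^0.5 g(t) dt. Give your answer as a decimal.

-7.796875

Subinterval widths: 0.5, 0.75, 0.75.
Right endpoints: -1, -0.25, 0.5.
g(-1) = -2, g(-0.25) = -4.8125, g(0.5) = -4.25.
Sum = Σ Δt_i · g(t_i).
Sum = -7.796875.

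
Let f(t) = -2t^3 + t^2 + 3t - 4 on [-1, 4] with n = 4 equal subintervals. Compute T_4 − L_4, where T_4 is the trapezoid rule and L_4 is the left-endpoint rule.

-62.5

T_4 = -113.75.
L_4 = -51.25.
T_4 − L_4 = -62.5.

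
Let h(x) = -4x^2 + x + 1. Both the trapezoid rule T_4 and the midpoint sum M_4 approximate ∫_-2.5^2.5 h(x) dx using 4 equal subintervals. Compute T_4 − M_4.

-7.8125

T_4 = -41.875.
M_4 = -34.0625.
T_4 − M_4 = -7.8125.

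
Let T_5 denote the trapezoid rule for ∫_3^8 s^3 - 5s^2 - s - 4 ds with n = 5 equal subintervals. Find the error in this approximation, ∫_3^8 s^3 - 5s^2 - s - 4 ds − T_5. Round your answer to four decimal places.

Exact integral: ∫_3^8 f(s) ds ≈ 147.916667.
T_5 = 157.5.
Error ≈ 147.916667 − 157.5 ≈ -9.5833.

-9.5833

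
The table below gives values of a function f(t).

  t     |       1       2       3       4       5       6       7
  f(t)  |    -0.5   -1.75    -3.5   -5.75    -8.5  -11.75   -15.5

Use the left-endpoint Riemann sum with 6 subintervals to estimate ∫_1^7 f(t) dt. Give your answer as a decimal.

-31.75

Δt = 1.
Sum = 1·[(-0.5) + (-1.75) + (-3.5) + (-5.75) + (-8.5) + (-11.75)] = -31.75.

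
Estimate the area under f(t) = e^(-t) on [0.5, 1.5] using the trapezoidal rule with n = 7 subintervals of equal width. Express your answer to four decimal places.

0.3841

Δt = (1.5 − 0.5)/7 = 1/7.
f(0.5) ≈ 0.6065, f(9/14) ≈ 0.5258, f(11/14) ≈ 0.4558, f(13/14) ≈ 0.3951, f(15/14) ≈ 0.3425, f(17/14) ≈ 0.2969, f(19/14) ≈ 0.2574, f(1.5) ≈ 0.2231.
T_7 = (Δt/2)·[f(t_0) + 2f(t_1) + ... + 2f(t_{6}) + f(t_7)].
Sum ≈ 0.3841.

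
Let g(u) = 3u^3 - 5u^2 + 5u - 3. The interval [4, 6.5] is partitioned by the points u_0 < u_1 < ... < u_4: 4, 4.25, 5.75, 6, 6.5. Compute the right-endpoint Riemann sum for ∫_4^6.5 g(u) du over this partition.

1130.51953125

Subinterval widths: 0.25, 1.5, 0.25, 0.5.
Right endpoints: 4.25, 5.75, 6, 6.5.
g(4.25) = 158.234375, g(5.75) = 430.765625, g(6) = 495, g(6.5) = 642.125.
Sum = Σ Δu_i · g(u_i).
Sum = 1130.51953125.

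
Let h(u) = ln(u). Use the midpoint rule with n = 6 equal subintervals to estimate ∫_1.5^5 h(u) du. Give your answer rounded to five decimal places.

3.94553

Δu = (5 − 1.5)/6 = 7/12.
Midpoints: 43/24, 2.375, 71/24, 85/24, 4.125, 113/24.
h(43/24) ≈ 0.58315, h(2.375) ≈ 0.86500, h(71/24) ≈ 1.08463, h(85/24) ≈ 1.26460, h(4.125) ≈ 1.41707, h(113/24) ≈ 1.54933.
Sum = Δu · [h(43/24) + h(2.375) + h(71/24) + ...].
Sum ≈ 3.94553.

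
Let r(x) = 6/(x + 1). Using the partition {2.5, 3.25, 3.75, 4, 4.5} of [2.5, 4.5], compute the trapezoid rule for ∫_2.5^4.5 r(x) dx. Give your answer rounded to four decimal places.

Subinterval widths: 0.75, 0.5, 0.25, 0.5.
r(2.5) = 12/7, r(3.25) = 24/17, r(3.75) = 24/19, r(4) = 1.2, r(4.5) = 12/11.
On each subinterval the trapezoid contributes (Δx_i/2)·[r(x_{i-1}) + r(x_i)].
Sum ≈ 2.7216.

2.7216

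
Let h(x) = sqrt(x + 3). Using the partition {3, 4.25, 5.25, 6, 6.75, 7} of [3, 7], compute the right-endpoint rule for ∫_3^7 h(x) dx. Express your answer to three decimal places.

Subinterval widths: 1.25, 1, 0.75, 0.75, 0.25.
Right endpoints: 4.25, 5.25, 6, 6.75, 7.
h(4.25) ≈ 2.693, h(5.25) ≈ 2.872, h(6) ≈ 3.000, h(6.75) ≈ 3.122, h(7) ≈ 3.162.
Sum = Σ Δx_i · h(x_i).
Sum ≈ 11.620.

11.620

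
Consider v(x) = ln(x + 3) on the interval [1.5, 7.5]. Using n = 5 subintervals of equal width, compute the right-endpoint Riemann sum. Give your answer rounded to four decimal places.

Δx = (7.5 − 1.5)/5 = 1.2.
Right endpoints: 2.7, 3.9, 5.1, 6.3, 7.5.
v(2.7) ≈ 1.7405, v(3.9) ≈ 1.9315, v(5.1) ≈ 2.0919, v(6.3) ≈ 2.2300, v(7.5) ≈ 2.3514.
Sum = Δx · [v(2.7) + v(3.9) + v(5.1) + v(6.3) + v(7.5)].
Sum ≈ 12.4143.

12.4143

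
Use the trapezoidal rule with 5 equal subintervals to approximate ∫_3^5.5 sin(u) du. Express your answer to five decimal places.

Δu = (5.5 − 3)/5 = 0.5.
f(3) ≈ 0.14112, f(3.5) ≈ -0.35078, f(4) ≈ -0.75680, f(4.5) ≈ -0.97753, f(5) ≈ -0.95892, f(5.5) ≈ -0.70554.
T_5 = (Δu/2)·[f(u_0) + 2f(u_1) + ... + 2f(u_{4}) + f(u_5)].
Sum ≈ -1.66313.

-1.66313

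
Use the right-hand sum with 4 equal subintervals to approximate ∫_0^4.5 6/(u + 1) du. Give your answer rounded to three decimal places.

8.024

Δu = (4.5 − 0)/4 = 1.125.
Right endpoints: 1.125, 2.25, 3.375, 4.5.
f(1.125) = 48/17, f(2.25) = 24/13, f(3.375) = 48/35, f(4.5) = 12/11.
Sum = Δu · [f(1.125) + f(2.25) + f(3.375) + f(4.5)].
Sum ≈ 8.024.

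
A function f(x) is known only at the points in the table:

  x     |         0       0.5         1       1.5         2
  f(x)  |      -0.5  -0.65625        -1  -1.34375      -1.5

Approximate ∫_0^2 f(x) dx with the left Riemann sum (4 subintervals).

Δx = 0.5.
Sum = 0.5·[(-0.5) + (-0.65625) + (-1) + (-1.34375)] = -1.75.

-1.75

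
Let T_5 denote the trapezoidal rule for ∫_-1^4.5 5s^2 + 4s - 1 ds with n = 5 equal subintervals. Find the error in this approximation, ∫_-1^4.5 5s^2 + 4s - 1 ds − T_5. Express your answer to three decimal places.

Exact integral: ∫_-1^4.5 f(s) ds ≈ 186.54167.
T_5 = 192.0875.
Error ≈ 186.54167 − 192.0875 ≈ -5.546.

-5.546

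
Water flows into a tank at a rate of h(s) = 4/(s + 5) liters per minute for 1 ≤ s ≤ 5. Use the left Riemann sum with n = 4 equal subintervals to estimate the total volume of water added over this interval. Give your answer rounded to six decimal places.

Δs = (5 − 1)/4 = 1.
Left endpoints: 1, 2, 3, 4.
h(1) = 2/3, h(2) = 4/7, h(3) = 0.5, h(4) = 4/9.
Sum = Δs · [h(1) + h(2) + h(3) + h(4)].
Sum ≈ 2.182540.

2.182540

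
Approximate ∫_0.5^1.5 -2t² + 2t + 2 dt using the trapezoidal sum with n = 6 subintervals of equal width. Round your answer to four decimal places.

Δt = (1.5 − 0.5)/6 = 1/6.
f(0.5) = 2.5, f(2/3) = 22/9, f(5/6) = 41/18, f(1) = 2, f(7/6) = 29/18, f(4/3) = 10/9, f(1.5) = 0.5.
T_6 = (Δt/2)·[f(t_0) + 2f(t_1) + ... + 2f(t_{5}) + f(t_6)].
Sum ≈ 1.8241.

1.8241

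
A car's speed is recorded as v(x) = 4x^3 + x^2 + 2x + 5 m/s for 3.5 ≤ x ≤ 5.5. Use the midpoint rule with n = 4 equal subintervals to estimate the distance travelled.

831.875

Δx = (5.5 − 3.5)/4 = 0.5.
Midpoints: 3.75, 4.25, 4.75, 5.25.
v(3.75) = 237.5, v(4.25) = 338.625, v(4.75) = 465.75, v(5.25) = 621.875.
Sum = Δx · [v(3.75) + v(4.25) + v(4.75) + v(5.25)].
Sum = 831.875.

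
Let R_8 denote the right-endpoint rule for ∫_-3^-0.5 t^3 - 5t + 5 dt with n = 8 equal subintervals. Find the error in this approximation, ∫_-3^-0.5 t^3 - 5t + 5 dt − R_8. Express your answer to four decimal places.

Exact integral: ∫_-3^-0.5 f(t) dt = 14.140625.
R_8 ≈ 16.173096.
Error ≈ 14.140625 − 16.173096 ≈ -2.0325.

-2.0325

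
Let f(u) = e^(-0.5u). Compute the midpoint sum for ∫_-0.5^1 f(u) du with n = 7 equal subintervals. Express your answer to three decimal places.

Δu = (1 − (-0.5))/7 = 3/14.
Midpoints: -11/28, -5/28, 1/28, 0.25, 13/28, 19/28, 25/28.
f(-11/28) ≈ 1.217, f(-5/28) ≈ 1.093, f(1/28) ≈ 0.982, f(0.25) ≈ 0.882, f(13/28) ≈ 0.793, f(19/28) ≈ 0.712, f(25/28) ≈ 0.640.
Sum = Δu · [f(-11/28) + f(-5/28) + f(1/28) + ...].
Sum ≈ 1.354.

1.354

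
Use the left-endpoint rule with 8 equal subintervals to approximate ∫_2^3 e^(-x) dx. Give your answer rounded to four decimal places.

Δx = (3 − 2)/8 = 0.125.
Left endpoints: 2, 2.125, 2.25, 2.375, 2.5, 2.625, 2.75, 2.875.
f(2) ≈ 0.1353, f(2.125) ≈ 0.1194, f(2.25) ≈ 0.1054, f(2.375) ≈ 0.0930, f(2.5) ≈ 0.0821, f(2.625) ≈ 0.0724, f(2.75) ≈ 0.0639, f(2.875) ≈ 0.0564.
Sum = Δx · [f(2) + f(2.125) + f(2.25) + ...].
Sum ≈ 0.0910.

0.0910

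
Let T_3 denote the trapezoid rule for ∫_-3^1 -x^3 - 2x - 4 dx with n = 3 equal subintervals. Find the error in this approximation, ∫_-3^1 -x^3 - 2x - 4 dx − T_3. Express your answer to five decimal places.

-3.55556

Exact integral: ∫_-3^1 f(x) dx = 12.
T_3 ≈ 15.5555556.
Error ≈ 12 − 15.5555556 ≈ -3.55556.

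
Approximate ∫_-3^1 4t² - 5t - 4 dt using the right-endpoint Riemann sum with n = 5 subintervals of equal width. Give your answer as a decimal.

22.24

Δt = (1 − (-3))/5 = 0.8.
Right endpoints: -2.2, -1.4, -0.6, 0.2, 1.
f(-2.2) = 26.36, f(-1.4) = 10.84, f(-0.6) = 0.44, f(0.2) = -4.84, f(1) = -5.
Sum = Δt · [f(-2.2) + f(-1.4) + f(-0.6) + f(0.2) + f(1)].
Sum = 22.24.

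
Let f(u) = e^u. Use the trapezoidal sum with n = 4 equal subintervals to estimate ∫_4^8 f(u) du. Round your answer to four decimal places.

3166.2532

Δu = (8 − 4)/4 = 1.
f(4) ≈ 54.5982, f(5) ≈ 148.4132, f(6) ≈ 403.4288, f(7) ≈ 1096.6332, f(8) ≈ 2980.9580.
T_4 = (Δu/2)·[f(u_0) + 2f(u_1) + 2f(u_2) + 2f(u_3) + f(u_4)].
Sum ≈ 3166.2532.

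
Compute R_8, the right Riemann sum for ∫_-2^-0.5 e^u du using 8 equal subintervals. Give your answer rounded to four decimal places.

Δu = (-0.5 − (-2))/8 = 0.1875.
Right endpoints: -1.8125, -1.625, -1.4375, -1.25, -1.0625, -0.875, -0.6875, -0.5.
f(-1.8125) ≈ 0.1632, f(-1.625) ≈ 0.1969, f(-1.4375) ≈ 0.2375, f(-1.25) ≈ 0.2865, f(-1.0625) ≈ 0.3456, f(-0.875) ≈ 0.4169, f(-0.6875) ≈ 0.5028, f(-0.5) ≈ 0.6065.
Sum = Δu · [f(-1.8125) + f(-1.625) + f(-1.4375) + ...].
Sum ≈ 0.5167.

0.5167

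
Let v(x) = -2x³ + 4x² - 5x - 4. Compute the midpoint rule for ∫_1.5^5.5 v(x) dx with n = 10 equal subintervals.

Δx = (5.5 − 1.5)/10 = 0.4.
Midpoints: 1.7, 2.1, 2.5, 2.9, 3.3, 3.7, 4.1, 4.5, 4.9, 5.3.
v(1.7) = -10.766, v(2.1) = -15.382, v(2.5) = -22.75, v(2.9) = -33.638, v(3.3) = -48.814, v(3.7) = -69.046, v(4.1) = -95.102, v(4.5) = -127.75, v(4.9) = -167.758, v(5.3) = -215.894.
Sum = Δx · [v(1.7) + v(2.1) + v(2.5) + ...].
Sum = -322.76.

-322.76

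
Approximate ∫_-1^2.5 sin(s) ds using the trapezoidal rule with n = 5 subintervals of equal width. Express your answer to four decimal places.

1.2862

Δs = (2.5 − (-1))/5 = 0.7.
f(-1) ≈ -0.8415, f(-0.3) ≈ -0.2955, f(0.4) ≈ 0.3894, f(1.1) ≈ 0.8912, f(1.8) ≈ 0.9738, f(2.5) ≈ 0.5985.
T_5 = (Δs/2)·[f(s_0) + 2f(s_1) + ... + 2f(s_{4}) + f(s_5)].
Sum ≈ 1.2862.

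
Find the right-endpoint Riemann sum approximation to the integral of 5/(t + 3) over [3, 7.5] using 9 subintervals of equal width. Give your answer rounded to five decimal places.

Δt = (7.5 − 3)/9 = 0.5.
Right endpoints: 3.5, 4, 4.5, 5, 5.5, 6, 6.5, 7, 7.5.
f(3.5) = 10/13, f(4) = 5/7, f(4.5) = 2/3, f(5) = 0.625, f(5.5) = 10/17, f(6) = 5/9, f(6.5) = 10/19, f(7) = 0.5, f(7.5) = 10/21.
Sum = Δt · [f(3.5) + f(4) + f(4.5) + ...].
Sum ≈ 2.71074.

2.71074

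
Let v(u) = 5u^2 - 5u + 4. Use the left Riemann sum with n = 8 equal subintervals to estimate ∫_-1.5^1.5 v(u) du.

26.4140625

Δu = (1.5 − (-1.5))/8 = 0.375.
Left endpoints: -1.5, -1.125, -0.75, -0.375, 0, 0.375, 0.75, 1.125.
v(-1.5) = 22.75, v(-1.125) = 15.953125, v(-0.75) = 10.5625, v(-0.375) = 6.578125, v(0) = 4, v(0.375) = 2.828125, v(0.75) = 3.0625, v(1.125) = 4.703125.
Sum = Δu · [v(-1.5) + v(-1.125) + v(-0.75) + ...].
Sum = 26.4140625.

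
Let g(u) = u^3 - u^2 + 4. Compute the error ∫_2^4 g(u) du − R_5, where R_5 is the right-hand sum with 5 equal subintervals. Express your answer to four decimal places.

-9.2267

Exact integral: ∫_2^4 g(u) du ≈ 49.333333.
R_5 = 58.56.
Error ≈ 49.333333 − 58.56 ≈ -9.2267.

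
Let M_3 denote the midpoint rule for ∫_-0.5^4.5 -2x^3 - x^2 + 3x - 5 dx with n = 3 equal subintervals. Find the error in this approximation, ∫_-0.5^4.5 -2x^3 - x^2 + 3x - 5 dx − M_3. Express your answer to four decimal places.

Exact integral: ∫_-0.5^4.5 f(x) dx ≈ -230.416667.
M_3 ≈ -215.370370.
Error ≈ -230.416667 − (-215.370370) ≈ -15.0463.

-15.0463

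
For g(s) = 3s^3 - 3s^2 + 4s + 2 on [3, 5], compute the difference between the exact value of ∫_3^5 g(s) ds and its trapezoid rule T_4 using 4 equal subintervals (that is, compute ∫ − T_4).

-2.75

Exact integral: ∫_3^5 g(s) ds = 346.
T_4 = 348.75.
Error = 346 − 348.75 = -2.75.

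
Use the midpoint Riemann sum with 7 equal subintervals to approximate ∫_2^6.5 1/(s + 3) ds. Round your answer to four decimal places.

Δs = (6.5 − 2)/7 = 9/14.
Midpoints: 65/28, 83/28, 101/28, 4.25, 137/28, 155/28, 173/28.
f(65/28) = 28/149, f(83/28) = 28/167, f(101/28) = 28/185, f(4.25) = 4/29, f(137/28) = 28/221, f(155/28) = 28/239, f(173/28) = 28/257.
Sum = Δs · [f(65/28) + f(83/28) + f(101/28) + ...].
Sum ≈ 0.6414.

0.6414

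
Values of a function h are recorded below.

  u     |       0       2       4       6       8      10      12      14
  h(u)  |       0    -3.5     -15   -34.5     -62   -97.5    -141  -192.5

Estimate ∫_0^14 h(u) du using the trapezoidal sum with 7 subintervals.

-899.5

Δu = 2.
T_7 = (2/2)·[0 + 2·(-3.5) + 2·(-15) + 2·(-34.5) + 2·(-62) + 2·(-97.5) + 2·(-141) + (-192.5)] = -899.5.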